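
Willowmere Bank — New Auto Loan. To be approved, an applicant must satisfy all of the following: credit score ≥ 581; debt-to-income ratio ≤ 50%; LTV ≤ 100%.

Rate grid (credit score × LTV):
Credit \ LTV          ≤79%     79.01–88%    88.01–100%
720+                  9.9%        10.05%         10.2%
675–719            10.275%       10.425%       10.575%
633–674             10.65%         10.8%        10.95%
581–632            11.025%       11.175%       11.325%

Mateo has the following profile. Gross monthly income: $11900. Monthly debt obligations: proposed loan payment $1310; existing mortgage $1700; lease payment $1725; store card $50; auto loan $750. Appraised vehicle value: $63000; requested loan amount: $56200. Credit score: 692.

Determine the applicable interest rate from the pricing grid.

Credit score 692 ≥ 581; Total monthly debts = (1,310 + 1,700 + 1,725 + 50 + 750) = 5,535. DTI: 5,535 ÷ 11,900 = 46.5%, within the 50% cap
Loan-to-value = 56,200/63,000 = 89.2% — pass (100% max)
Credit 692 → row 675–719; LTV 89.2% → column 88.01–100%. Grid cell → 10.575%.

10.575%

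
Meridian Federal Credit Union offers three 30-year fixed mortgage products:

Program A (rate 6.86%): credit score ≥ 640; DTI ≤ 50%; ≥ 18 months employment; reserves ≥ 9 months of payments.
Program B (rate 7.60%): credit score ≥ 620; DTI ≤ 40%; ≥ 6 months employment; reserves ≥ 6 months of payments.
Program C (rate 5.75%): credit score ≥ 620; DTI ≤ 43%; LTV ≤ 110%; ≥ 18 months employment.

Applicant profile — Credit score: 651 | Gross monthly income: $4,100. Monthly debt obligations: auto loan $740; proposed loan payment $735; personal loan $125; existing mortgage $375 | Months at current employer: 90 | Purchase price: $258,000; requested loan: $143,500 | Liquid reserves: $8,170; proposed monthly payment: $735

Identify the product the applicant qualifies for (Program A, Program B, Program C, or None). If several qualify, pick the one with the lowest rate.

Total debts = (740 + 735 + 125 + 375) = 1,975; DTI = 1,975/4,100 = 48.2%.
LTV = 143,500/258,000 = 55.6%.
Reserves = 8,170/735 = 11.1 months.
Program A: score 651 ≥ 640; DTI 48.2% ≤ 50%; employment 90 ≥ 18 mo; reserves 11.1 ≥ 9 mo → qualifies.
Program B: score 651 ≥ 620; DTI 48.2% > 40%; employment 90 ≥ 6 mo; reserves 11.1 ≥ 6 mo → does not qualify.
Program C: score 651 ≥ 620; DTI 48.2% > 43%; LTV 55.6% ≤ 110%; employment 90 ≥ 18 mo → does not qualify.

Program A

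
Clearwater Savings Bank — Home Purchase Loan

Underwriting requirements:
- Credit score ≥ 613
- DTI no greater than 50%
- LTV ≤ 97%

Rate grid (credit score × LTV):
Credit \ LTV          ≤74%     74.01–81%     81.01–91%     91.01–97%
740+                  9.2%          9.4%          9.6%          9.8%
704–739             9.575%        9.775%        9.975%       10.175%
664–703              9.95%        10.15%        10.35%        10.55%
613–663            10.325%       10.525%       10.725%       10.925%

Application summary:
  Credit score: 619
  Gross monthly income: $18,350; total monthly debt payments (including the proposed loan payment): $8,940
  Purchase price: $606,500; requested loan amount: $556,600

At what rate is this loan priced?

Credit score 619 ≥ 613; DTI: 8,940 ÷ 18,350 = 48.7%, within the 50% cap
LTV: 556,600 ÷ 606,500 = 91.8%, within 97% cap
Score 619 is in the 613–663 band; LTV 91.8% is in the 91.01–97% band → 10.925%.

10.925%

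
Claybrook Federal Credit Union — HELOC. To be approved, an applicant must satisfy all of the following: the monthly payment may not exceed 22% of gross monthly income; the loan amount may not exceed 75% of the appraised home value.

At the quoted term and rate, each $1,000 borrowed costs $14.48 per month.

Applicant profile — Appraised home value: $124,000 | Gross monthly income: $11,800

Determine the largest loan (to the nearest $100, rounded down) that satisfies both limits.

$93,000

Payment cap: 22% × $11,800 = $2,596/month.
At $14.48 per $1,000, that supports 2,596/14.48 × 1,000 ≈ $179,281 → $179,200.
LTV cap: 75% × $124,000 = $93,000 → $93,000.
Binding constraint: loan-to-value.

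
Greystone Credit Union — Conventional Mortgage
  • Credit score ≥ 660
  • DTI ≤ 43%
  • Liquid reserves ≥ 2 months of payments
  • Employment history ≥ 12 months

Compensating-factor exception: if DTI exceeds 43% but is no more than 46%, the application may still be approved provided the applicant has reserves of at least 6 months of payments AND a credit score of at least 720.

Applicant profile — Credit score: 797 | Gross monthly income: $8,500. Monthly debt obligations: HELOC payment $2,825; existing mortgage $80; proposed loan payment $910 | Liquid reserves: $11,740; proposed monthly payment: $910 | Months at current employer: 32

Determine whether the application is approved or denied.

Approved

Credit score 797 ≥ 660 (meets base)
Total debts = (2,825 + 80 + 910) = 3,815. DTI: 3,815 ÷ 8,500 = 44.9%, over the 43% base limit.
Liquid reserves cover 11,740/910 = 12.9 months — ≥ 2 required
Employment 32 ≥ 12 months
DTI 44.9% is within the 43%–46% exception band; checking compensating factors.
Override check — reserves: 12.9 mo (ok); score: 797 (ok).
Both override conditions satisfied; DTI exception granted.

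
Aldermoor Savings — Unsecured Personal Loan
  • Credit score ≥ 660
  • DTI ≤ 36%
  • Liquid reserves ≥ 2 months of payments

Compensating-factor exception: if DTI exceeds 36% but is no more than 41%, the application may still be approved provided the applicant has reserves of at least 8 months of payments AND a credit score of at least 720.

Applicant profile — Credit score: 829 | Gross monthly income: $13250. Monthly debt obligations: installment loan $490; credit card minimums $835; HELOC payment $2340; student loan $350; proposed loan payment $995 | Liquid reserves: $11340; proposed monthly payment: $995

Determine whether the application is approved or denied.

Credit score 829 ≥ 660 (meets base)
Total debts = (490 + 835 + 2,340 + 350 + 995) = 5,010. DTI = 5,010/13,250 = 37.8% > 36% — standard DTI limit exceeded.
Reserves: 11,340 ÷ 995 = 11.4 months (meets 2-month minimum)
37.8% falls in the override range (36%–41%), so the compensating-factor test applies.
Reserves 11.4 ≥ 8 months; credit score 829 ≥ 720.
Both compensating conditions met → exception applies.

Approved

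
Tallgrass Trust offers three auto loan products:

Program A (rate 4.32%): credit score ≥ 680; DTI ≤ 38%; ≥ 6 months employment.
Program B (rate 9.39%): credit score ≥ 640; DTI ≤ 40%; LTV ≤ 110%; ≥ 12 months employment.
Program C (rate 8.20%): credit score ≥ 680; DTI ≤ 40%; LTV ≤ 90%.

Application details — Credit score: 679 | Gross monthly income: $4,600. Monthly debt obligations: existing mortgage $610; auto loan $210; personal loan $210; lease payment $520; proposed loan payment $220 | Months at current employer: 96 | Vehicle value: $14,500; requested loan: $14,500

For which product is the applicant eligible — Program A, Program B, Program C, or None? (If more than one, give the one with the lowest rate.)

Program B

Total debts = (610 + 210 + 210 + 520 + 220) = 1,770; DTI = 1,770/4,600 = 38.5%.
LTV = 14,500/14,500 = 100%.
Program A: score 679 < 680; DTI 38.5% > 38%; employment 96 ≥ 6 mo → does not qualify.
Program B: score 679 ≥ 640; DTI 38.5% ≤ 40%; LTV 100% ≤ 110%; employment 96 ≥ 12 mo → qualifies.
Program C: score 679 < 680; DTI 38.5% ≤ 40%; LTV 100% > 90% → does not qualify.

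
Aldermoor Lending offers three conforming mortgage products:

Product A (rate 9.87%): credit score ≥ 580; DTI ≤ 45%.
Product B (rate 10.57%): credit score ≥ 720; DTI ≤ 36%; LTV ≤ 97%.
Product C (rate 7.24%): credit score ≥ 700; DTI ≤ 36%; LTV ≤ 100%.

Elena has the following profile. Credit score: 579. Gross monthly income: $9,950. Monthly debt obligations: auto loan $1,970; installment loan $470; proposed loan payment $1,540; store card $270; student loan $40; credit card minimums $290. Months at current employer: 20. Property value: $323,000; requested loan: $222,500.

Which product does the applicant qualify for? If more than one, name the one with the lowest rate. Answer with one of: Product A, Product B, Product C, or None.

Total debts = (1,970 + 470 + 1,540 + 270 + 40 + 290) = 4,580; DTI = 4,580/9,950 = 46%.
LTV = 222,500/323,000 = 68.9%.
Product A: score 579 < 580; DTI 46% > 45% → does not qualify.
Product B: score 579 < 720; DTI 46% > 36%; LTV 68.9% ≤ 97% → does not qualify.
Product C: score 579 < 700; DTI 46% > 36%; LTV 68.9% ≤ 100% → does not qualify.

None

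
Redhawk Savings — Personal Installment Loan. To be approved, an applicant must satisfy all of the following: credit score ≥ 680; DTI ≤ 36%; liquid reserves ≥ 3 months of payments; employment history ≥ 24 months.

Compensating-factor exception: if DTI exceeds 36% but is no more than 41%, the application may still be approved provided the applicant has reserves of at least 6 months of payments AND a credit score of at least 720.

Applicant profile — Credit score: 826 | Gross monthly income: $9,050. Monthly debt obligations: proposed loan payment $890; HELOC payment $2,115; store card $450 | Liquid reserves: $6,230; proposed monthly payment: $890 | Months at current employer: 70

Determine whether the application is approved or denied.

Approved

Credit score 826 ≥ 680 (meets base)
Total debts = (890 + 2,115 + 450) = 3,455. DTI = 3,455/9,050 = 38.2% > 36% — standard DTI limit exceeded.
Reserves: 6,230 ÷ 890 = 7.0 months (meets 3-month minimum)
Employment 70 ≥ 24 months
38.2% falls in the override range (36%–41%), so the compensating-factor test applies.
Override check — reserves: 7.0 mo (ok); score: 826 (ok).
Both override conditions satisfied; DTI exception granted.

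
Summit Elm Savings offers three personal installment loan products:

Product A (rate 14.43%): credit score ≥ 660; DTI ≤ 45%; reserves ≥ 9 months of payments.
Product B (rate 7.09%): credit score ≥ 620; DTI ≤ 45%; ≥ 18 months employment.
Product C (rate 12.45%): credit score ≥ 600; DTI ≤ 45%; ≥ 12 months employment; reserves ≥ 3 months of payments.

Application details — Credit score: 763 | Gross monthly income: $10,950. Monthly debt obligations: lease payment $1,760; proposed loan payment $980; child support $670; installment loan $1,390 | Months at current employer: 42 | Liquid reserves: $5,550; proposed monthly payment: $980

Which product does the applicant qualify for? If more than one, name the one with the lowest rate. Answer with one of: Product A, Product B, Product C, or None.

Total debts = (1,760 + 980 + 670 + 1,390) = 4,800; DTI = 4,800/10,950 = 43.8%.
Reserves = 5,550/980 = 5.7 months.
Product A: score 763 ≥ 660; DTI 43.8% ≤ 45%; reserves 5.7 < 9 mo → does not qualify.
Product B: score 763 ≥ 620; DTI 43.8% ≤ 45%; employment 42 ≥ 18 mo → qualifies.
Product C: score 763 ≥ 600; DTI 43.8% ≤ 45%; employment 42 ≥ 12 mo; reserves 5.7 ≥ 3 mo → qualifies.
Qualifying: Product B, Product C. Lowest rate is 7.09% → Product B.

Product B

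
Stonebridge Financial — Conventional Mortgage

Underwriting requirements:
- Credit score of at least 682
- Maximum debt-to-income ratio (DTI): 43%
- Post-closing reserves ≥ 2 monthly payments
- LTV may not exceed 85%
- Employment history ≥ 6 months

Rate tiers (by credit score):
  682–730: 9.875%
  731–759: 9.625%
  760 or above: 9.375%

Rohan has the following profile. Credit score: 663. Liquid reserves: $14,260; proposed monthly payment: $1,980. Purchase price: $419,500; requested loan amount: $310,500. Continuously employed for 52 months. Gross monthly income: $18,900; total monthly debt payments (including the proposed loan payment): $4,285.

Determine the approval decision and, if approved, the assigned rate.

Denied

Credit score 663 < 682 (below minimum)
Reserves: 14,260 ÷ 1,980 = 7.2 months (meets 2-month minimum)
Employment 52 ≥ 6 months
Debt-to-income = 4,285/18,900 = 22.7% — meets 43% limit
LTV: 310,500 ÷ 419,500 = 74%, within 85% cap
Not all requirements met → denied.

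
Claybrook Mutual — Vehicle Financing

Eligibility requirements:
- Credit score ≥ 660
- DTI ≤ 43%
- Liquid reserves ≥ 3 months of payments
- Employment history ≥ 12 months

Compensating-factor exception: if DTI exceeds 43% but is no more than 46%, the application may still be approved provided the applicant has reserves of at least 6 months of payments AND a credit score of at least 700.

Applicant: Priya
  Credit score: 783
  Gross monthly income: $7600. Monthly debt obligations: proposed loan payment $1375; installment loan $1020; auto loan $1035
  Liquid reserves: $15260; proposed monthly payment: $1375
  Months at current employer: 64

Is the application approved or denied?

Approved

Credit score 783 ≥ 660 (meets base)
Total debts = (1,375 + 1,020 + 1,035) = 3,430. DTI: 3,430 ÷ 7,600 = 45.1%, over the 43% base limit.
Reserves = 15,260/1,375 = 11.1 months ≥ 3
Employment 64 ≥ 12 months
45.1% falls in the override range (43%–46%), so the compensating-factor test applies.
Reserves 11.1 ≥ 6 months; credit score 783 ≥ 700.
Both compensating conditions met → exception applies.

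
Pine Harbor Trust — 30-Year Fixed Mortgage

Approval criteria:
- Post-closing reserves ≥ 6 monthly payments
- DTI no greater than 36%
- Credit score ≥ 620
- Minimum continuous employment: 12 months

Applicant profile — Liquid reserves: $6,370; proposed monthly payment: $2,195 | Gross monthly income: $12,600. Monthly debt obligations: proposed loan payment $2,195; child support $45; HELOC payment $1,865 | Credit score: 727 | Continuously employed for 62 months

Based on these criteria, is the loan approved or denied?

Denied

Liquid reserves cover 6,370/2,195 = 2.9 months — < 6 required
Total monthly debts = (2,195 + 45 + 1,865) = 4,105. DTI = 4,105/12,600 = 32.6% ≤ 36%
Credit score 727 ≥ 620 (meets)
Employment 62 ≥ 12 months
Fails on reserves.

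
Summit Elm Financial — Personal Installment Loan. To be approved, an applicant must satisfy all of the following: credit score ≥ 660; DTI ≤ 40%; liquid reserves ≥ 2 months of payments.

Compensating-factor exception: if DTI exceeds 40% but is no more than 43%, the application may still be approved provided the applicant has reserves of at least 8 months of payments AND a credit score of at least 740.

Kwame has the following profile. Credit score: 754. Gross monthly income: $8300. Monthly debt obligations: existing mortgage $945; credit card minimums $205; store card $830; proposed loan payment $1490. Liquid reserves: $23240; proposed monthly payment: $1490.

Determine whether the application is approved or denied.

Credit score 754 ≥ 660 (meets base)
Total debts = (945 + 205 + 830 + 1,490) = 3,470. DTI = 3,470/8,300 = 41.8% > 40% — standard DTI limit exceeded.
Reserves = 23,240/1,490 = 15.6 months ≥ 2
DTI 41.8% is within the 40%–43% exception band; checking compensating factors.
Override check — reserves: 15.6 mo (ok); score: 754 (ok).
Both compensating conditions met → exception applies.

Approved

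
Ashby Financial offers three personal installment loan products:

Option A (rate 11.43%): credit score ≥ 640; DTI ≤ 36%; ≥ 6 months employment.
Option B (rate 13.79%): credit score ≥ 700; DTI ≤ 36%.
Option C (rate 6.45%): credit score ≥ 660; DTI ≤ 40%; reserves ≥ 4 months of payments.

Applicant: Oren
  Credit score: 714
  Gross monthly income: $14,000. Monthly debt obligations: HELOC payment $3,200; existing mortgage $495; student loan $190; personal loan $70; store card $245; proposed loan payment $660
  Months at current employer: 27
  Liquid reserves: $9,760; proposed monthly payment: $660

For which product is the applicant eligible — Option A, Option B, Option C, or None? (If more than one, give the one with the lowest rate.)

Option C

Total debts = (3,200 + 495 + 190 + 70 + 245 + 660) = 4,860; DTI = 4,860/14,000 = 34.7%.
Reserves = 9,760/660 = 14.8 months.
Option A: score 714 ≥ 640; DTI 34.7% ≤ 36%; employment 27 ≥ 6 mo → qualifies.
Option B: score 714 ≥ 700; DTI 34.7% ≤ 36% → qualifies.
Option C: score 714 ≥ 660; DTI 34.7% ≤ 40%; reserves 14.8 ≥ 4 mo → qualifies.
Qualifying: Option A, Option B, Option C. Lowest rate is 6.45% → Option C.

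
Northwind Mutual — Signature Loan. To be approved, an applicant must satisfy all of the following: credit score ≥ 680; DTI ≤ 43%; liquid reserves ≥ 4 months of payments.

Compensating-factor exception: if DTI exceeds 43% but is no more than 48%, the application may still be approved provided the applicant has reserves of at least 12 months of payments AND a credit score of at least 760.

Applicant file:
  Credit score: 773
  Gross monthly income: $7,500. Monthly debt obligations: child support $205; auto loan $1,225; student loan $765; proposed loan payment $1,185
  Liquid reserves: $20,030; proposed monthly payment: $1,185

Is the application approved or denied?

Approved

Credit score 773 ≥ 680 (meets base)
Total debts = (205 + 1,225 + 765 + 1,185) = 3,380. DTI: 3,380 ÷ 7,500 = 45.1%, over the 43% base limit.
Reserves: 20,030 ÷ 1,185 = 16.9 months (meets 4-month minimum)
45.1% falls in the override range (43%–48%), so the compensating-factor test applies.
Reserves 16.9 ≥ 12 months; credit score 773 ≥ 760.
Both compensating conditions met → exception applies.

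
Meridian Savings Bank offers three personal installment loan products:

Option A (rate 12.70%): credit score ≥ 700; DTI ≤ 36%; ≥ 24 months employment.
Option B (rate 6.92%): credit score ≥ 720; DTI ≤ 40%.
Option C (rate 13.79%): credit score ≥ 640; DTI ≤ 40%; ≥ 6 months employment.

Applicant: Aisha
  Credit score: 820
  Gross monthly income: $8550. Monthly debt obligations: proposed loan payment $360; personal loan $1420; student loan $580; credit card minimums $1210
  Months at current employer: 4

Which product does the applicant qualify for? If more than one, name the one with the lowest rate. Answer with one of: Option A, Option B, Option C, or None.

Total debts = (360 + 1,420 + 580 + 1,210) = 3,570; DTI = 3,570/8,550 = 41.8%.
Option A: score 820 ≥ 700; DTI 41.8% > 36%; employment 4 < 24 mo → does not qualify.
Option B: score 820 ≥ 720; DTI 41.8% > 40% → does not qualify.
Option C: score 820 ≥ 640; DTI 41.8% > 40%; employment 4 < 6 mo → does not qualify.

None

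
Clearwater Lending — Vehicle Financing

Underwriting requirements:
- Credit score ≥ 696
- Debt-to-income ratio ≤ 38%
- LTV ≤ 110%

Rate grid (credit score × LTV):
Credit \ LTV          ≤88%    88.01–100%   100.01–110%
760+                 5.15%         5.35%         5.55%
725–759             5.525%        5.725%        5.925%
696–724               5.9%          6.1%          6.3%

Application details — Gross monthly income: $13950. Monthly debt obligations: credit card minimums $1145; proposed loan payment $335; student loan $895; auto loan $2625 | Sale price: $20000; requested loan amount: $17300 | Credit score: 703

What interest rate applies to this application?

5.9%

Credit score 703 ≥ 696; Total monthly debts = (1,145 + 335 + 895 + 2,625) = 5,000. DTI = 5,000/13,950 = 35.8% ≤ 38%
LTV: 17,300 ÷ 20,000 = 86.5%, within 110% cap
Credit 703 → row 696–724; LTV 86.5% → column ≤88%. Grid cell → 5.9%.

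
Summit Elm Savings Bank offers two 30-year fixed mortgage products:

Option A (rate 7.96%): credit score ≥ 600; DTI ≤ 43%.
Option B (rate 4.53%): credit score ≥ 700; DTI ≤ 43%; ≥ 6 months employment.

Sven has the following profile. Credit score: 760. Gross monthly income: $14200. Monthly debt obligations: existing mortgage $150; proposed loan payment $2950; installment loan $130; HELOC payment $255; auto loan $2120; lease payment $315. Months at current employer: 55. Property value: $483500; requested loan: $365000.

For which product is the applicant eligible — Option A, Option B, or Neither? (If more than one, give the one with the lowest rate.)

Total debts = (150 + 2,950 + 130 + 255 + 2,120 + 315) = 5,920; DTI = 5,920/14,200 = 41.7%.
LTV = 365,000/483,500 = 75.5%.
Option A: score 760 ≥ 600; DTI 41.7% ≤ 43% → qualifies.
Option B: score 760 ≥ 700; DTI 41.7% ≤ 43%; employment 55 ≥ 6 mo → qualifies.
Qualifying: Option A, Option B. Lowest rate is 4.53% → Option B.

Option B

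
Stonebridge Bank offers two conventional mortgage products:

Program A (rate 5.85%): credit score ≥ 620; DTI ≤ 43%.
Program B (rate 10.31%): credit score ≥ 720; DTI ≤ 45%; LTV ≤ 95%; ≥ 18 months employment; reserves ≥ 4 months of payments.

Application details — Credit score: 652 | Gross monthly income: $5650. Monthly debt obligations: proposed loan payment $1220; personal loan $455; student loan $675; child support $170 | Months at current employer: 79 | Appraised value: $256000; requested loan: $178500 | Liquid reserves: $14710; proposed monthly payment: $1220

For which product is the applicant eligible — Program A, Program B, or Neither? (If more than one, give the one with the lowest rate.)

Neither

Total debts = (1,220 + 455 + 675 + 170) = 2,520; DTI = 2,520/5,650 = 44.6%.
LTV = 178,500/256,000 = 69.7%.
Reserves = 14,710/1,220 = 12.1 months.
Program A: score 652 ≥ 620; DTI 44.6% > 43% → does not qualify.
Program B: score 652 < 720; DTI 44.6% ≤ 45%; LTV 69.7% ≤ 95%; employment 79 ≥ 18 mo; reserves 12.1 ≥ 4 mo → does not qualify.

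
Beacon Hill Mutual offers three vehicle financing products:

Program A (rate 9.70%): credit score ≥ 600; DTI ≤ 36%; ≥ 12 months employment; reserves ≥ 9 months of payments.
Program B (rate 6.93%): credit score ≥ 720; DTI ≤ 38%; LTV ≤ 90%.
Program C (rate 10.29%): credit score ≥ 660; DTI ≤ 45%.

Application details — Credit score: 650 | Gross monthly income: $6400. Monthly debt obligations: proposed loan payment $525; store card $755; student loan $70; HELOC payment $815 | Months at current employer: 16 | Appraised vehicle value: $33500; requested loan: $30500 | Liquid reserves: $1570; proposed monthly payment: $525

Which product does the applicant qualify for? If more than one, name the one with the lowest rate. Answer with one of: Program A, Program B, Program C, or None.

None

Total debts = (525 + 755 + 70 + 815) = 2,165; DTI = 2,165/6,400 = 33.8%.
LTV = 30,500/33,500 = 91%.
Reserves = 1,570/525 = 3.0 months.
Program A: score 650 ≥ 600; DTI 33.8% ≤ 36%; employment 16 ≥ 12 mo; reserves 3.0 < 9 mo → does not qualify.
Program B: score 650 < 720; DTI 33.8% ≤ 38%; LTV 91% > 90% → does not qualify.
Program C: score 650 < 660; DTI 33.8% ≤ 45% → does not qualify.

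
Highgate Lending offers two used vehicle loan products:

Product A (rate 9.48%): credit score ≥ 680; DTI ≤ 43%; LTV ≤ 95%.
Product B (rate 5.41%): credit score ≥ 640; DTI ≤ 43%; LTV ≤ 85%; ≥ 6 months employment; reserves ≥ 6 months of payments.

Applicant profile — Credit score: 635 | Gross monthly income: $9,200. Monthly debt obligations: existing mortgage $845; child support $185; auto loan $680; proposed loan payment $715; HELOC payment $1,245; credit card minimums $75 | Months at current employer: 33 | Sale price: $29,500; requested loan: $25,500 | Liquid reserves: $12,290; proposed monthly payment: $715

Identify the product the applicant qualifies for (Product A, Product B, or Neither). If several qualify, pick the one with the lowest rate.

Total debts = (845 + 185 + 680 + 715 + 1,245 + 75) = 3,745; DTI = 3,745/9,200 = 40.7%.
LTV = 25,500/29,500 = 86.4%.
Reserves = 12,290/715 = 17.2 months.
Product A: score 635 < 680; DTI 40.7% ≤ 43%; LTV 86.4% ≤ 95% → does not qualify.
Product B: score 635 < 640; DTI 40.7% ≤ 43%; LTV 86.4% > 85%; employment 33 ≥ 6 mo; reserves 17.2 ≥ 6 mo → does not qualify.

Neither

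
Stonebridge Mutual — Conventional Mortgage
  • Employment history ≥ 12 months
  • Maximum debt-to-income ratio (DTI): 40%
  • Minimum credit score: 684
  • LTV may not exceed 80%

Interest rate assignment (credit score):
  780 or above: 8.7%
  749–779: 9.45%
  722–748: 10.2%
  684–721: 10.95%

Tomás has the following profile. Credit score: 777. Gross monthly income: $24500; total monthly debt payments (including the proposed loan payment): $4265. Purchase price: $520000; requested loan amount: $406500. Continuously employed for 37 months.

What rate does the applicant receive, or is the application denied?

Approved at 9.45%

Credit score 777 ≥ 684 (meets minimum)
LTV: 406,500 ÷ 520,000 = 78.2%, within 80% cap
DTI = 4,265/24,500 = 17.4% ≤ 40%
Employment 37 ≥ 12 months
All requirements met. Score 777 falls in the 749–779 tier → 9.45%.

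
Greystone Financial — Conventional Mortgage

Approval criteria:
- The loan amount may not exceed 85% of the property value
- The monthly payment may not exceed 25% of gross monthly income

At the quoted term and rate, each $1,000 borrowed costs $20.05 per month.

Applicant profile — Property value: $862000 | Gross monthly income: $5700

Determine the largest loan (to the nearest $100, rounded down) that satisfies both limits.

Payment cap: 25% × $5,700 = $1,425/month.
At $20.05 per $1,000, that supports 1,425/20.05 × 1,000 ≈ $71,072 → $71,000.
LTV cap: 85% × $862,000 = $732,700 → $732,700.
Binding constraint: payment-to-income.

$71,000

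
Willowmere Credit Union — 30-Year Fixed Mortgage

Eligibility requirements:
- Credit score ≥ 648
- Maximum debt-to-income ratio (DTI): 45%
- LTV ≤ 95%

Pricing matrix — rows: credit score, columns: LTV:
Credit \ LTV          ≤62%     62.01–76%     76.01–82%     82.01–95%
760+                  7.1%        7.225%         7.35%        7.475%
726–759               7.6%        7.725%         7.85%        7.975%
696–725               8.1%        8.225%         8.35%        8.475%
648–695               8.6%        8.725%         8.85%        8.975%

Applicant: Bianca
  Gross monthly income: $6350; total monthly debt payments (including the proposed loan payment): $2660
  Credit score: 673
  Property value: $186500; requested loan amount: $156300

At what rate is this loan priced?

Credit score 673 ≥ 648; Debt-to-income = 2,660/6,350 = 41.9% — meets 45% limit
LTV = 156,300/186,500 = 83.8% ≤ 95%
Score 673 is in the 648–695 band; LTV 83.8% is in the 82.01–95% band → 8.975%.

8.975%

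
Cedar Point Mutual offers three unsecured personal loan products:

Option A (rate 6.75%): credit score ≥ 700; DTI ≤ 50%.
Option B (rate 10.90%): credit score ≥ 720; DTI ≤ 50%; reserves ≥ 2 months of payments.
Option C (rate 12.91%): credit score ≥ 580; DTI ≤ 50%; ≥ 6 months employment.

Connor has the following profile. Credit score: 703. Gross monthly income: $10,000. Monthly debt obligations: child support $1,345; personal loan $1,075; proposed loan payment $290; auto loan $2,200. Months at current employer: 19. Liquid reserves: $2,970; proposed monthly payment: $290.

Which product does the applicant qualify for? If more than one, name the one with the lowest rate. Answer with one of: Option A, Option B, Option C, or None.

Total debts = (1,345 + 1,075 + 290 + 2,200) = 4,910; DTI = 4,910/10,000 = 49.1%.
Reserves = 2,970/290 = 10.2 months.
Option A: score 703 ≥ 700; DTI 49.1% ≤ 50% → qualifies.
Option B: score 703 < 720; DTI 49.1% ≤ 50%; reserves 10.2 ≥ 2 mo → does not qualify.
Option C: score 703 ≥ 580; DTI 49.1% ≤ 50%; employment 19 ≥ 6 mo → qualifies.
Qualifying: Option A, Option C. Lowest rate is 6.75% → Option A.

Option A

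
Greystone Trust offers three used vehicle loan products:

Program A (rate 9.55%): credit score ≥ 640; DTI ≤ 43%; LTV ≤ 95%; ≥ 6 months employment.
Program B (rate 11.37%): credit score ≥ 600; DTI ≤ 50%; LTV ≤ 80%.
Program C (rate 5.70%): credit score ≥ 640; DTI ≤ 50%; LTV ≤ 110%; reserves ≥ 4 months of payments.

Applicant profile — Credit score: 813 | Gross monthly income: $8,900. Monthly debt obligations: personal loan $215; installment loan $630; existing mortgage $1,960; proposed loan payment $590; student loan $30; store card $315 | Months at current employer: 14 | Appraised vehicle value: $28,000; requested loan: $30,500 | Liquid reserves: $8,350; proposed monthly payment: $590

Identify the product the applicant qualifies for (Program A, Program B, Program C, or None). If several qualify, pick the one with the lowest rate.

Total debts = (215 + 630 + 1,960 + 590 + 30 + 315) = 3,740; DTI = 3,740/8,900 = 42%.
LTV = 30,500/28,000 = 108.9%.
Reserves = 8,350/590 = 14.2 months.
Program A: score 813 ≥ 640; DTI 42% ≤ 43%; LTV 108.9% > 95%; employment 14 ≥ 6 mo → does not qualify.
Program B: score 813 ≥ 600; DTI 42% ≤ 50%; LTV 108.9% > 80% → does not qualify.
Program C: score 813 ≥ 640; DTI 42% ≤ 50%; LTV 108.9% ≤ 110%; reserves 14.2 ≥ 4 mo → qualifies.

Program C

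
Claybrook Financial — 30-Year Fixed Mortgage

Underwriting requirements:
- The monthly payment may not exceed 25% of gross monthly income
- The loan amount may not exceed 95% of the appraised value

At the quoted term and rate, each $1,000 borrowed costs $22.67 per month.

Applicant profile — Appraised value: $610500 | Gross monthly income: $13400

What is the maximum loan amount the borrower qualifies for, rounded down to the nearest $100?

Payment cap: 25% × $13,400 = $3,350/month.
At $22.67 per $1,000, that supports 3,350/22.67 × 1,000 ≈ $147,772 → $147,700.
LTV cap: 95% × $610,500 = $579,975 → $579,900.
Binding constraint: payment-to-income.

$147,700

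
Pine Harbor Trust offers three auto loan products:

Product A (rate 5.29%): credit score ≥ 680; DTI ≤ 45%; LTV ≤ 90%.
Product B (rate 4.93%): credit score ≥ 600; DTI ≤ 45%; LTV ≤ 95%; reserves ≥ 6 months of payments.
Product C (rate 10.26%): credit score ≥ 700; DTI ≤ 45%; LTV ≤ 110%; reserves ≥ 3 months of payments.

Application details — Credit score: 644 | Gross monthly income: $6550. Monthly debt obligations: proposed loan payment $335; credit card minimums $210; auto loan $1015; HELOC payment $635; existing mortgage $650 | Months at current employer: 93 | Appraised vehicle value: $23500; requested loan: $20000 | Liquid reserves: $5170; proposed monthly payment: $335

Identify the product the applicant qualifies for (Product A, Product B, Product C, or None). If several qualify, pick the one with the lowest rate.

Total debts = (335 + 210 + 1,015 + 635 + 650) = 2,845; DTI = 2,845/6,550 = 43.4%.
LTV = 20,000/23,500 = 85.1%.
Reserves = 5,170/335 = 15.4 months.
Product A: score 644 < 680; DTI 43.4% ≤ 45%; LTV 85.1% ≤ 90% → does not qualify.
Product B: score 644 ≥ 600; DTI 43.4% ≤ 45%; LTV 85.1% ≤ 95%; reserves 15.4 ≥ 6 mo → qualifies.
Product C: score 644 < 700; DTI 43.4% ≤ 45%; LTV 85.1% ≤ 110%; reserves 15.4 ≥ 3 mo → does not qualify.

Product B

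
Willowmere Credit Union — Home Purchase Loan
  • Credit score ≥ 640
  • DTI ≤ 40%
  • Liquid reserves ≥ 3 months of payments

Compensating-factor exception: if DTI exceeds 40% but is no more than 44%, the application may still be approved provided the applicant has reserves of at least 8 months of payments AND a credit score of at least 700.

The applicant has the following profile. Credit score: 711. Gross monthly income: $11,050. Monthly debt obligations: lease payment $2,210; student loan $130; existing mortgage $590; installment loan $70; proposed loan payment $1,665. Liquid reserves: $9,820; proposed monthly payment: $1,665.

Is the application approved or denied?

Credit score 711 ≥ 640 (meets base)
Total debts = (2,210 + 130 + 590 + 70 + 1,665) = 4,665. DTI: 4,665 ÷ 11,050 = 42.2%, over the 40% base limit.
Reserves = 9,820/1,665 = 5.9 months ≥ 3
DTI 42.2% is within the 40%–44% exception band; checking compensating factors.
Reserves 5.9 < 8 months; credit score 711 ≥ 700.
Compensating-factor requirement not fully met.

Denied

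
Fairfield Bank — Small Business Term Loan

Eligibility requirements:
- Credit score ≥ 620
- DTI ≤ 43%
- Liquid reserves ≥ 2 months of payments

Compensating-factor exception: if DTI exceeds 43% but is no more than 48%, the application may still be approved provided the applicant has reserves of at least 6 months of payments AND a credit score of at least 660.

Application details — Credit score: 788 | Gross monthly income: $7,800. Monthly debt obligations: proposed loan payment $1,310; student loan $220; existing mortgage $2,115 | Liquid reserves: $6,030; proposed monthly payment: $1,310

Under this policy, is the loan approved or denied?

Denied

Credit score 788 ≥ 620 (meets base)
Total debts = (1,310 + 220 + 2,115) = 3,645. DTI: 3,645 ÷ 7,800 = 46.7%, over the 43% base limit.
Reserves = 6,030/1,310 = 4.6 months ≥ 2
46.7% falls in the override range (43%–48%), so the compensating-factor test applies.
Override check — reserves: 4.6 mo (short of 6); score: 788 (ok).
Override conditions not both satisfied; exception does not apply.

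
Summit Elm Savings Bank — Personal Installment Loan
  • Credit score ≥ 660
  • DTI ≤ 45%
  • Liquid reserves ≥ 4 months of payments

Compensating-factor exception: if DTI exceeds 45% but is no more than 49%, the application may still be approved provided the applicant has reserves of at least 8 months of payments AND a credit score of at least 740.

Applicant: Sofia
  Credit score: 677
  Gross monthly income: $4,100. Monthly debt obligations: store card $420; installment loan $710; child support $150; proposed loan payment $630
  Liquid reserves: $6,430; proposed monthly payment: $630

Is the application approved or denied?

Denied

Credit score 677 ≥ 660 (meets base)
Total debts = (420 + 710 + 150 + 630) = 1,910. DTI: 1,910 ÷ 4,100 = 46.6%, over the 45% base limit.
Liquid reserves cover 6,430/630 = 10.2 months — ≥ 4 required
46.6% falls in the override range (45%–49%), so the compensating-factor test applies.
Override check — reserves: 10.2 mo (ok); score: 677 (below 740).
Compensating-factor requirement not fully met.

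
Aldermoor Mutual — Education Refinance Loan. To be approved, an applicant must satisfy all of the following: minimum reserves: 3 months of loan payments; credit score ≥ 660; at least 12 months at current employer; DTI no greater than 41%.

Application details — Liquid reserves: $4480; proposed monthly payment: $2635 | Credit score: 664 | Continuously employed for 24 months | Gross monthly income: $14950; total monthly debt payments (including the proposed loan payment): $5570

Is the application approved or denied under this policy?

Denied

Liquid reserves cover 4,480/2,635 = 1.7 months — < 3 required
Credit score 664 ≥ 660 (meets)
Employment 24 ≥ 12 months
DTI = 5,570/14,950 = 37.3% ≤ 41%
Fails on reserves.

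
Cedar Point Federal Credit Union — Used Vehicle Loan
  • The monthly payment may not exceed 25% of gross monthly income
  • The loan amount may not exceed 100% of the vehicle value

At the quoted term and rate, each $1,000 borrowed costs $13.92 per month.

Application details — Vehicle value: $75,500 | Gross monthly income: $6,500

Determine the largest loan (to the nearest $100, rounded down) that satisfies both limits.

$75,500

Payment cap: 25% × $6,500 = $1,625/month.
At $13.92 per $1,000, that supports 1,625/13.92 × 1,000 ≈ $116,738 → $116,700.
LTV cap: 100% × $75,500 = $75,500 → $75,500.
Binding constraint: loan-to-value.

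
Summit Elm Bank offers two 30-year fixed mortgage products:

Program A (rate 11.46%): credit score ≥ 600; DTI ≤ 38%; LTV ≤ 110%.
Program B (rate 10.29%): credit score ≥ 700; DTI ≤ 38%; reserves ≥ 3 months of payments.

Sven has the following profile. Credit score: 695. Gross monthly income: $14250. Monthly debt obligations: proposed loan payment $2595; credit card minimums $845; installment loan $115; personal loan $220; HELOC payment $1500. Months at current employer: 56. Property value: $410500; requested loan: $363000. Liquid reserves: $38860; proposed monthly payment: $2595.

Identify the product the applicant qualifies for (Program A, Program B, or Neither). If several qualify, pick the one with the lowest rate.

Program A

Total debts = (2,595 + 845 + 115 + 220 + 1,500) = 5,275; DTI = 5,275/14,250 = 37%.
LTV = 363,000/410,500 = 88.4%.
Reserves = 38,860/2,595 = 15.0 months.
Program A: score 695 ≥ 600; DTI 37% ≤ 38%; LTV 88.4% ≤ 110% → qualifies.
Program B: score 695 < 700; DTI 37% ≤ 38%; reserves 15.0 ≥ 3 mo → does not qualify.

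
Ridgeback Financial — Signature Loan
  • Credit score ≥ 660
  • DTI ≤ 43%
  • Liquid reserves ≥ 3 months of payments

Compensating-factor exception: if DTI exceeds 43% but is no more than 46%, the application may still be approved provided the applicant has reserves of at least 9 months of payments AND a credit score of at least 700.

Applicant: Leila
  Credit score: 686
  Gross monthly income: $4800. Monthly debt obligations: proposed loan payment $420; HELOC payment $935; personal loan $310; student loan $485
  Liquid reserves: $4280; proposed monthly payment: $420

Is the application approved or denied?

Credit score 686 ≥ 660 (meets base)
Total debts = (420 + 935 + 310 + 485) = 2,150. DTI: 2,150 ÷ 4,800 = 44.8%, over the 43% base limit.
Reserves: 4,280 ÷ 420 = 10.2 months (meets 3-month minimum)
44.8% falls in the override range (43%–46%), so the compensating-factor test applies.
Override check — reserves: 10.2 mo (ok); score: 686 (below 700).
Compensating-factor requirement not fully met.

Denied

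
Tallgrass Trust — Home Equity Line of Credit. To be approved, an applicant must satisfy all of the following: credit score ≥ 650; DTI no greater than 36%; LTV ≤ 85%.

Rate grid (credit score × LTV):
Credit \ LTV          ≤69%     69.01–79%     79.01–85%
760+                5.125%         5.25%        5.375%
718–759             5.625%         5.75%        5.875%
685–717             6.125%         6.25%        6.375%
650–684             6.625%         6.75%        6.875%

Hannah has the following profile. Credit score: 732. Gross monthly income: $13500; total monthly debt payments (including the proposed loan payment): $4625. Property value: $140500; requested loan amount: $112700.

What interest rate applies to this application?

5.875%

Credit score 732 ≥ 650; DTI = 4,625/13,500 = 34.3% ≤ 36%
Loan-to-value = 112,700/140,500 = 80.2% — pass (85% max)
Score 732 is in the 718–759 band; LTV 80.2% is in the 79.01–85% band → 5.875%.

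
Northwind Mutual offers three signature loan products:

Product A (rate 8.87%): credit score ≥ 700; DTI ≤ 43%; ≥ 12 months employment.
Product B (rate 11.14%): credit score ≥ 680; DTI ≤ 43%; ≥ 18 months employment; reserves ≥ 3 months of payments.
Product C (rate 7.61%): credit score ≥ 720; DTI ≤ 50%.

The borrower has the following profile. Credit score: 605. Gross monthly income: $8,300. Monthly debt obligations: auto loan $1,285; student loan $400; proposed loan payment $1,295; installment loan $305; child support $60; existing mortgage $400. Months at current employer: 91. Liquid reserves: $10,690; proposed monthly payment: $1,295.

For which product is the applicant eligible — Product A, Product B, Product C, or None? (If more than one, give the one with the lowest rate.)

None

Total debts = (1,285 + 400 + 1,295 + 305 + 60 + 400) = 3,745; DTI = 3,745/8,300 = 45.1%.
Reserves = 10,690/1,295 = 8.3 months.
Product A: score 605 < 700; DTI 45.1% > 43%; employment 91 ≥ 12 mo → does not qualify.
Product B: score 605 < 680; DTI 45.1% > 43%; employment 91 ≥ 18 mo; reserves 8.3 ≥ 3 mo → does not qualify.
Product C: score 605 < 720; DTI 45.1% ≤ 50% → does not qualify.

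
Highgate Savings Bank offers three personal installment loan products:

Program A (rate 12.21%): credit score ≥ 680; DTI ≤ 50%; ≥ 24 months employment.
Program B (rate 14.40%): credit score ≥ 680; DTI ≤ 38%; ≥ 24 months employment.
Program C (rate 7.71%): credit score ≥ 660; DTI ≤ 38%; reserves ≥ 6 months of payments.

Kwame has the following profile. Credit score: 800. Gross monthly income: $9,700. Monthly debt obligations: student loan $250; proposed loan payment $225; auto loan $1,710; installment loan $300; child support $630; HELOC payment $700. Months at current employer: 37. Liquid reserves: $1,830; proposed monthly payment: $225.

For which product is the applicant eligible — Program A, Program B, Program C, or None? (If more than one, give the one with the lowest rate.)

Program A

Total debts = (250 + 225 + 1,710 + 300 + 630 + 700) = 3,815; DTI = 3,815/9,700 = 39.3%.
Reserves = 1,830/225 = 8.1 months.
Program A: score 800 ≥ 680; DTI 39.3% ≤ 50%; employment 37 ≥ 24 mo → qualifies.
Program B: score 800 ≥ 680; DTI 39.3% > 38%; employment 37 ≥ 24 mo → does not qualify.
Program C: score 800 ≥ 660; DTI 39.3% > 38%; reserves 8.1 ≥ 6 mo → does not qualify.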